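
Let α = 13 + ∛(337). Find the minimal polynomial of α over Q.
m_α(x) = x^3 - 39x^2 + 507x - 2534

Set β = α - 13 = ∛(337), so β^3 = 337. Then (α - 13)^3 - 337 = 0, i.e. α is a root of g(x) = (x - 13)^3 - 337 = x^3 - 39x^2 + 507x - 2534. Since g(x) = h(x - 13) where h(x) = x^3 - 337, and h is irreducible over Q (because 337 is not a perfect cube, so h has no rational root, and a monic cubic with no rational root is irreducible), g is also irreducible (irreducibility is preserved under the substitution x → x - 13). Hence m_α(x) = x^3 - 39x^2 + 507x - 2534.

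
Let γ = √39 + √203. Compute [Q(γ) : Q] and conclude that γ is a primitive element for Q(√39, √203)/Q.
[Q(γ) : Q] = 4 (equivalently, Q(γ) = Q(√39, √203))

Obviously Q(γ) ⊆ Q(√39, √203), and [Q(√39, √203):Q] = 4 (since 39, 203 are distinct squarefree integers > 1 with 7917 not a perfect square). To show equality we compute the minimal polynomial of γ. From γ = √39 + √203: γ^2 = 39 + 2√(7917) + 203 = 242 + 2√(7917), so γ^2 - 242 = 2√(7917); squaring, (γ^2 - 242)^2 = 4·7917, i.e. γ^4 - 484γ^2 + 58564 - 31668 = 0, i.e. γ^4 - 484γ^2 + 26896 = 0. So γ is a root of x^4 - 484x^2 + 26896. This polynomial is irreducible over Q: it has no rational root (each ±√39 ± √203 is irrational), and any factorization into two quadratics over Q would force √(7917) ∈ Q (pairing opposite roots) or √39, √203 ∈ Q (other pairings), all impossible. Hence [Q(γ):Q] = 4 = [Q(√39, √203):Q], so Q(γ) = Q(√39, √203).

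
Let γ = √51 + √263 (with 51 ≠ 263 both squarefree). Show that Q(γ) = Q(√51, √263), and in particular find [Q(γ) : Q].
[Q(γ) : Q] = 4 (equivalently, Q(γ) = Q(√51, √263))

Obviously Q(γ) ⊆ Q(√51, √263), and [Q(√51, √263):Q] = 4 (since 51, 263 are distinct squarefree integers > 1 with 13413 not a perfect square). To show equality we compute the minimal polynomial of γ. From γ = √51 + √263: γ^2 = 51 + 2√(13413) + 263 = 314 + 2√(13413), so γ^2 - 314 = 2√(13413); squaring, (γ^2 - 314)^2 = 4·13413, i.e. γ^4 - 628γ^2 + 98596 - 53652 = 0, i.e. γ^4 - 628γ^2 + 44944 = 0. So γ is a root of x^4 - 628x^2 + 44944. This polynomial is irreducible over Q: it has no rational root (each ±√51 ± √263 is irrational), and any factorization into two quadratics over Q would force √(13413) ∈ Q (pairing opposite roots) or √51, √263 ∈ Q (other pairings), all impossible. Hence [Q(γ):Q] = 4 = [Q(√51, √263):Q], so Q(γ) = Q(√51, √263).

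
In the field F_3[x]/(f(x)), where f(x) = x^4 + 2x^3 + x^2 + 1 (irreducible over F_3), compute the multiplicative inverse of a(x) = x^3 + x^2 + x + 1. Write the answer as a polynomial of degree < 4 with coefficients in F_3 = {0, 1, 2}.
a(x)^(-1) ≡ 2x^2 + 2 (mod f(x))

Since f is irreducible over F_3, F_3[x]/(f) is a field and a(x) ≠ 0 has an inverse. Apply the extended Euclidean algorithm to f(x) and a(x) in F_3[x]: f(x) = (x + 1)·a(x) + (2x^2 + x);  a(x) = (2x + 1)·(2x^2 + x) + (1). The last nonzero remainder is the constant 1 = gcd(f, a) in F_3. Back-substituting through the division chain expresses 1 = s(x)·a(x) + t(x)·f(x) with s(x) ≡ 2x^2 + 2 (mod f), so a(x)^(-1) ≡ s(x) = 2x^2 + 2 (mod f). Check: (x^3 + x^2 + x + 1)·(2x^2 + 2) = 2x^5 + 2x^4 + x^3 + x^2 + 2x + 2 ≡ 1 (mod x^4 + 2x^3 + x^2 + 1).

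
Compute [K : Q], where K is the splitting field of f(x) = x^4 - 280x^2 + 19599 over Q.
[K : Q] = 4

Solving the quadratic in x^2: x^2 = (280 ± √(280^2 - 4·19599))/2 = (280 ± √4)/2 = (280 ± 2)/2, giving x^2 = 141 or x^2 = 139. So f(x) = (x^2 - 141)(x^2 - 139) and the roots of f are ±√141, ±√139. Hence the splitting field is K = Q(√141, √139). Since 141 and 139 are distinct squarefree integers > 1, their product 19599 is not a perfect square, so √139 ∉ Q(√141). By the tower law [K:Q] = [Q(√141,√139):Q(√141)] · [Q(√141):Q] = 2 · 2 = 4.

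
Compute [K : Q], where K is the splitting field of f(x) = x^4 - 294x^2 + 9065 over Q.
[K : Q] = 4

Solving the quadratic in x^2: x^2 = (294 ± √(294^2 - 4·9065))/2 = (294 ± √50176)/2 = (294 ± 224)/2, giving x^2 = 35 or x^2 = 259. So f(x) = (x^2 - 35)(x^2 - 259) and the roots of f are ±√35, ±√259. Hence the splitting field is K = Q(√35, √259). Since 35 and 259 are distinct squarefree integers > 1, their product 9065 is not a perfect square, so √259 ∉ Q(√35). By the tower law [K:Q] = [Q(√35,√259):Q(√35)] · [Q(√35):Q] = 2 · 2 = 4.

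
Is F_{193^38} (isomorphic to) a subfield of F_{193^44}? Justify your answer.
No: F_{193^38} is not a subfield of F_{193^44}

F_{p^m} embeds in F_{p^n} iff m | n. Here 38 ∤ 44 (since 44 = 1·38 + 6 with remainder 6 ≠ 0), so F_{193^38} is not a subfield of F_{193^44}. Equivalently: if it were, the tower law would give 38 = [F_{193^38}:F_193] dividing [F_{193^44}:F_193] = 44, contradiction.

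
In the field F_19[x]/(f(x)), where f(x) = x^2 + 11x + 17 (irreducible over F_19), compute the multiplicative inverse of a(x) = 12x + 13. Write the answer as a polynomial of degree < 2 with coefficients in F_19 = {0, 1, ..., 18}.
a(x)^(-1) ≡ 8x + 16 (mod f(x))

Since f is irreducible over F_19, F_19[x]/(f) is a field and a(x) ≠ 0 has an inverse. Apply the extended Euclidean algorithm to f(x) and a(x) in F_19[x]: f(x) = (8x + 16)·a(x) + (18). The last nonzero remainder is the constant 18 = gcd(f, a) in F_19. Back-substituting through the division chain expresses 18 = s(x)·a(x) + t(x)·f(x) with s(x) ≡ 11x + 3 (mod f), so (11x + 3)·a(x) ≡ 18 (mod f). Multiplying by 18^(-1) ≡ 18 in F_19 gives a(x)^(-1) ≡ 18·(11x + 3) ≡ 8x + 16 (mod f). Check: (12x + 13)·(8x + 16) = x^2 + 11x + 18 ≡ 1 (mod x^2 + 11x + 17).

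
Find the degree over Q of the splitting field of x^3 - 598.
[K : Q] = 6

The roots of x^3 - 598 are ∛598, ω∛598, ω^2∛598 where ω = e^(2πi/3) is a primitive cube root of unity, so K = Q(∛598, ω). Now [Q(∛598):Q] = 3 (since 598 is not a perfect cube, x^3 - 598 is irreducible) and [Q(ω):Q] = 2. Both 2 and 3 divide [K:Q], and [K:Q] ≤ 3·2 = 6, so [K:Q] = 6. (Equivalently: Q(∛598) ⊂ R but ω ∉ R, so [K : Q(∛598)] = 2.)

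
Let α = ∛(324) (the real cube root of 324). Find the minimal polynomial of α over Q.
m_α(x) = x^3 - 324

α satisfies α^3 = 324, so x^3 - 324 annihilates α. By the rational root test, a rational root p/q (in lowest terms) of x^3 - 324 would satisfy p^3 = 324 q^3, forcing q = 1 and p^3 = 324; but 324 is not a perfect cube, contradiction. A monic cubic over Q with no rational root is irreducible (any nontrivial factorization would include a linear factor). Hence x^3 - 324 is the minimal polynomial of α, and in particular [Q(α):Q] = 3.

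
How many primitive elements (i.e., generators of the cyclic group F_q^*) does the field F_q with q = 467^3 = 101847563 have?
There are φ(101847562) = 48032352 primitive elements

F_q^* is cyclic of order q - 1 = 101847562. A cyclic group of order m has exactly φ(m) generators. Here m = 101847562 = 2 · 19 · 233 · 11503, so the number of primitive elements is φ(101847562) = 48032352.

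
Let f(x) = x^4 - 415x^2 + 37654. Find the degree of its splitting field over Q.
[K : Q] = 4

Solving the quadratic in x^2: x^2 = (415 ± √(415^2 - 4·37654))/2 = (415 ± √21609)/2 = (415 ± 147)/2, giving x^2 = 134 or x^2 = 281. So f(x) = (x^2 - 134)(x^2 - 281) and the roots of f are ±√134, ±√281. Hence the splitting field is K = Q(√134, √281). Since 134 and 281 are distinct squarefree integers > 1, their product 37654 is not a perfect square, so √281 ∉ Q(√134). By the tower law [K:Q] = [Q(√134,√281):Q(√134)] · [Q(√134):Q] = 2 · 2 = 4.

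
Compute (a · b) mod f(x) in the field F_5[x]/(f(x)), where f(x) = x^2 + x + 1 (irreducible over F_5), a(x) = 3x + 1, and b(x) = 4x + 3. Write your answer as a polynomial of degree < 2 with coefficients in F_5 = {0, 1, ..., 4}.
a · b ≡ x + 1 (mod f(x))

Multiply in F_5[x]: a(x)·b(x) = (3x + 1)·(4x + 3) = 2x^2 + 3x + 3. This has degree ≥ 2, so divide by f(x) over F_5: 2x^2 + 3x + 3 = (2)·(x^2 + x + 1) + (x + 1). Hence a·b ≡ x + 1 (mod f). (F_5[x]/(f) is a field with 5^2 = 25 elements since f is irreducible of degree 2.)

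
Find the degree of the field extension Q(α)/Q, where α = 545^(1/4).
[Q(α):Q] = 4

α is a root of x^4 - 545. By Eisenstein's criterion at the prime p = 5 (which divides the constant term 545 but p^2 = 25 does not, since 545 is squarefree), x^4 - 545 is irreducible over Q. Hence [Q(α):Q] = 4.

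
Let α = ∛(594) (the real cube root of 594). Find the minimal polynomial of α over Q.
m_α(x) = x^3 - 594

α satisfies α^3 = 594, so x^3 - 594 annihilates α. By the rational root test, a rational root p/q (in lowest terms) of x^3 - 594 would satisfy p^3 = 594 q^3, forcing q = 1 and p^3 = 594; but 594 is not a perfect cube, contradiction. A monic cubic over Q with no rational root is irreducible (any nontrivial factorization would include a linear factor). Hence x^3 - 594 is the minimal polynomial of α, and in particular [Q(α):Q] = 3.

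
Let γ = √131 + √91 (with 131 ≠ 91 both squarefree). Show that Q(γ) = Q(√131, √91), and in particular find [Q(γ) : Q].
[Q(γ) : Q] = 4 (equivalently, Q(γ) = Q(√131, √91))

Obviously Q(γ) ⊆ Q(√131, √91), and [Q(√131, √91):Q] = 4 (since 131, 91 are distinct squarefree integers > 1 with 11921 not a perfect square). To show equality we compute the minimal polynomial of γ. From γ = √131 + √91: γ^2 = 131 + 2√(11921) + 91 = 222 + 2√(11921), so γ^2 - 222 = 2√(11921); squaring, (γ^2 - 222)^2 = 4·11921, i.e. γ^4 - 444γ^2 + 49284 - 47684 = 0, i.e. γ^4 - 444γ^2 + 1600 = 0. So γ is a root of x^4 - 444x^2 + 1600. This polynomial is irreducible over Q: it has no rational root (each ±√131 ± √91 is irrational), and any factorization into two quadratics over Q would force √(11921) ∈ Q (pairing opposite roots) or √131, √91 ∈ Q (other pairings), all impossible. Hence [Q(γ):Q] = 4 = [Q(√131, √91):Q], so Q(γ) = Q(√131, √91).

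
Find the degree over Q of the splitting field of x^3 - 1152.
[K : Q] = 6

The roots of x^3 - 1152 are ∛1152, ω∛1152, ω^2∛1152 where ω = e^(2πi/3) is a primitive cube root of unity, so K = Q(∛1152, ω). Now [Q(∛1152):Q] = 3 (since 1152 is not a perfect cube, x^3 - 1152 is irreducible) and [Q(ω):Q] = 2. Both 2 and 3 divide [K:Q], and [K:Q] ≤ 3·2 = 6, so [K:Q] = 6. (Equivalently: Q(∛1152) ⊂ R but ω ∉ R, so [K : Q(∛1152)] = 2.)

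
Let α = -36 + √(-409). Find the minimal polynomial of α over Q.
m_α(x) = x^2 + 72x + 1705

From α + 36 = √(-409), squaring gives (α + 36)^2 = -409, i.e. α^2 + 72α + 1296 = -409, so α^2 + 72α + 1705 = 0. The discriminant of x^2 + 72x + 1705 is (72)^2 - 4·(1705) = 5184 - 6820 = -1636, and 4·(-409) is not a perfect square in Q since -409 is squarefree and ≠ 1. Hence x^2 + 72x + 1705 is irreducible over Q and is the minimal polynomial of α.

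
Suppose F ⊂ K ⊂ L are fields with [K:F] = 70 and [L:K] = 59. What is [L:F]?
[L:F] = 4130

The tower law says that for any tower of field extensions F ⊂ K ⊂ L with finite degrees, [L:F] = [L:K] · [K:F]. Here this gives [L:F] = 59 · 70 = 4130.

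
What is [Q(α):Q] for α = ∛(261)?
[Q(α):Q] = 3

The minimal polynomial of α is x^3 - 261, irreducible over Q since 261 is not a perfect cube (so x^3 - 261 has no rational root). Hence [Q(α):Q] = deg(m_α) = 3.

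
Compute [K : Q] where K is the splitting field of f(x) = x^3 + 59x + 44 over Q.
[K : Q] = 6

By the rational root test, any rational root of the monic integer polynomial f(x) = x^3 + 59x + 44 must be an integer dividing the constant term 44, i.e. one of ±{1, 2, 4, 11, 22, 44}. Evaluating: f(1) = 104, f(-1) = -16, f(2) = 170, f(-2) = -82, f(4) = 344, f(-4) = -256, f(11) = 2024, f(-11) = -1936, f(22) = 11990, f(-22) = -11902, f(44) = 87824, f(-44) = -87736; none is 0, so f has no rational root and is therefore irreducible over Q (a cubic with no linear factor over a field is irreducible). For an irreducible cubic, the Galois group is A_3 or S_3 according as the discriminant disc(f) = -4a^3 - 27b^2 = -4·(59)^3 - 27·(44)^2 = -873788 is or is not a square in Q. Here disc(f) = -873788 is not a perfect square in Q, so the Galois group of f over Q is not contained in A_3 and must be all of S_3. The splitting field has degree |S_3| = 6 over Q, so [K : Q] = 6.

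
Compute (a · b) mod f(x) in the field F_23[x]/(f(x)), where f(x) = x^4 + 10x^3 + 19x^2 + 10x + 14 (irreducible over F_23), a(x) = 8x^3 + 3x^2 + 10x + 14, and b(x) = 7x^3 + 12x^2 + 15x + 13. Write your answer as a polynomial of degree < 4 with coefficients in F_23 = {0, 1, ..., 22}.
a · b ≡ 19x^3 + 17x^2 + 16x + 11 (mod f(x))

Multiply in F_23[x]: a(x)·b(x) = (8x^3 + 3x^2 + 10x + 14)·(7x^3 + 12x^2 + 15x + 13) = 10x^6 + 2x^5 + 19x^4 + 22x^3 + 12x^2 + 18x + 21. This has degree ≥ 4, so divide by f(x) over F_23: 10x^6 + 2x^5 + 19x^4 + 22x^3 + 12x^2 + 18x + 21 = (10x^2 + 17x + 4)·(x^4 + 10x^3 + 19x^2 + 10x + 14) + (19x^3 + 17x^2 + 16x + 11). Hence a·b ≡ 19x^3 + 17x^2 + 16x + 11 (mod f). (F_23[x]/(f) is a field with 23^4 = 279841 elements since f is irreducible of degree 4.)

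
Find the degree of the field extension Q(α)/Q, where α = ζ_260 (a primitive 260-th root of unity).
[Q(α):Q] = 96

The minimal polynomial of ζ_260 over Q is the 260-th cyclotomic polynomial Φ_260(x), which is irreducible over Q and has degree φ(260) = 96. Hence [Q(α):Q] = φ(260) = 96.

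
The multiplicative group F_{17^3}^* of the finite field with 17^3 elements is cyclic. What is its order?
|F_{17^3}^*| = 4912

F_{17^3} has 17^3 = 4913 elements; its multiplicative group consists of all nonzero elements, so |F_{17^3}^*| = 4913 - 1 = 4912. (It is cyclic since any finite subgroup of the multiplicative group of a field is cyclic.)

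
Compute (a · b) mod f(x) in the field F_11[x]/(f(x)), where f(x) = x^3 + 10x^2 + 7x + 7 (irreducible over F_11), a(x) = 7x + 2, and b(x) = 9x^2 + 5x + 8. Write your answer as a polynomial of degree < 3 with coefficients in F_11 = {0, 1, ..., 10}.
a · b ≡ 6x^2 + 10x + 4 (mod f(x))

Multiply in F_11[x]: a(x)·b(x) = (7x + 2)·(9x^2 + 5x + 8) = 8x^3 + 9x^2 + 5. This has degree ≥ 3, so divide by f(x) over F_11: 8x^3 + 9x^2 + 5 = (8)·(x^3 + 10x^2 + 7x + 7) + (6x^2 + 10x + 4). Hence a·b ≡ 6x^2 + 10x + 4 (mod f). (F_11[x]/(f) is a field with 11^3 = 1331 elements since f is irreducible of degree 3.)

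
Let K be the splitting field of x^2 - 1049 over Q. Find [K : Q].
[K : Q] = 2

f(x) = x^2 - 1049 factors as (x - √1049)(x + √1049). The splitting field is K = Q(√1049). Since 1049 is squarefree and > 1, it is not a perfect square, so x^2 - 1049 is irreducible over Q and [Q(√1049) : Q] = 2. Hence [K : Q] = 2.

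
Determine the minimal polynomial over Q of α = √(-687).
m_α(x) = x^2 + 687

α satisfies α^2 + 687 = 0, so x^2 + 687 annihilates α. Since d = -687 is squarefree and ≠ 1, it is not a perfect square in Q, so x^2 + 687 has no rational root and is therefore irreducible over Q (a degree-2 polynomial over a field is irreducible iff it has no root). Hence m_α(x) = x^2 + 687.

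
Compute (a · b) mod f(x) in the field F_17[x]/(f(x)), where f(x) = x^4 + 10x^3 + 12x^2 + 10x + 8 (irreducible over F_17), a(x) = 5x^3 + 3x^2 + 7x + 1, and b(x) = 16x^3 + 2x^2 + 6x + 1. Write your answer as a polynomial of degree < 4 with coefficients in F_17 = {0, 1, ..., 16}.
a · b ≡ 13x^3 + 2x^2 + 15x + 7 (mod f(x))

Multiply in F_17[x]: a(x)·b(x) = (5x^3 + 3x^2 + 7x + 1)·(16x^3 + 2x^2 + 6x + 1) = 12x^6 + 7x^5 + 12x^4 + 2x^3 + 13x^2 + 13x + 1. This has degree ≥ 4, so divide by f(x) over F_17: 12x^6 + 7x^5 + 12x^4 + 2x^3 + 13x^2 + 13x + 1 = (12x^2 + 6x + 12)·(x^4 + 10x^3 + 12x^2 + 10x + 8) + (13x^3 + 2x^2 + 15x + 7). Hence a·b ≡ 13x^3 + 2x^2 + 15x + 7 (mod f). (F_17[x]/(f) is a field with 17^4 = 83521 elements since f is irreducible of degree 4.)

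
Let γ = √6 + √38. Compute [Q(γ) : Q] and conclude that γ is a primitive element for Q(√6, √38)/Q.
[Q(γ) : Q] = 4 (equivalently, Q(γ) = Q(√6, √38))

Obviously Q(γ) ⊆ Q(√6, √38), and [Q(√6, √38):Q] = 4 (since 6, 38 are distinct squarefree integers > 1 with 228 not a perfect square). To show equality we compute the minimal polynomial of γ. From γ = √6 + √38: γ^2 = 6 + 2√(228) + 38 = 44 + 2√(228), so γ^2 - 44 = 2√(228); squaring, (γ^2 - 44)^2 = 4·228, i.e. γ^4 - 88γ^2 + 1936 - 912 = 0, i.e. γ^4 - 88γ^2 + 1024 = 0. So γ is a root of x^4 - 88x^2 + 1024. This polynomial is irreducible over Q: it has no rational root (each ±√6 ± √38 is irrational), and any factorization into two quadratics over Q would force √(228) ∈ Q (pairing opposite roots) or √6, √38 ∈ Q (other pairings), all impossible. Hence [Q(γ):Q] = 4 = [Q(√6, √38):Q], so Q(γ) = Q(√6, √38).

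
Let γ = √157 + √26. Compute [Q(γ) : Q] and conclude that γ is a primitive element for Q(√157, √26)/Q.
[Q(γ) : Q] = 4 (equivalently, Q(γ) = Q(√157, √26))

Obviously Q(γ) ⊆ Q(√157, √26), and [Q(√157, √26):Q] = 4 (since 157, 26 are distinct squarefree integers > 1 with 4082 not a perfect square). To show equality we compute the minimal polynomial of γ. From γ = √157 + √26: γ^2 = 157 + 2√(4082) + 26 = 183 + 2√(4082), so γ^2 - 183 = 2√(4082); squaring, (γ^2 - 183)^2 = 4·4082, i.e. γ^4 - 366γ^2 + 33489 - 16328 = 0, i.e. γ^4 - 366γ^2 + 17161 = 0. So γ is a root of x^4 - 366x^2 + 17161. This polynomial is irreducible over Q: it has no rational root (each ±√157 ± √26 is irrational), and any factorization into two quadratics over Q would force √(4082) ∈ Q (pairing opposite roots) or √157, √26 ∈ Q (other pairings), all impossible. Hence [Q(γ):Q] = 4 = [Q(√157, √26):Q], so Q(γ) = Q(√157, √26).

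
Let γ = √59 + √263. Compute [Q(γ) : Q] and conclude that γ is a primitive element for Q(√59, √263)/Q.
[Q(γ) : Q] = 4 (equivalently, Q(γ) = Q(√59, √263))

Obviously Q(γ) ⊆ Q(√59, √263), and [Q(√59, √263):Q] = 4 (since 59, 263 are distinct squarefree integers > 1 with 15517 not a perfect square). To show equality we compute the minimal polynomial of γ. From γ = √59 + √263: γ^2 = 59 + 2√(15517) + 263 = 322 + 2√(15517), so γ^2 - 322 = 2√(15517); squaring, (γ^2 - 322)^2 = 4·15517, i.e. γ^4 - 644γ^2 + 103684 - 62068 = 0, i.e. γ^4 - 644γ^2 + 41616 = 0. So γ is a root of x^4 - 644x^2 + 41616. This polynomial is irreducible over Q: it has no rational root (each ±√59 ± √263 is irrational), and any factorization into two quadratics over Q would force √(15517) ∈ Q (pairing opposite roots) or √59, √263 ∈ Q (other pairings), all impossible. Hence [Q(γ):Q] = 4 = [Q(√59, √263):Q], so Q(γ) = Q(√59, √263).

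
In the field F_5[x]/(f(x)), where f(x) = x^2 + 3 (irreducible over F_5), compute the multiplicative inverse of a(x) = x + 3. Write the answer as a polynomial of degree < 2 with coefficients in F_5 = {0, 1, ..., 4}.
a(x)^(-1) ≡ 2x + 4 (mod f(x))

Since f is irreducible over F_5, F_5[x]/(f) is a field and a(x) ≠ 0 has an inverse. Apply the extended Euclidean algorithm to f(x) and a(x) in F_5[x]: f(x) = (x + 2)·a(x) + (2). The last nonzero remainder is the constant 2 = gcd(f, a) in F_5. Back-substituting through the division chain expresses 2 = s(x)·a(x) + t(x)·f(x) with s(x) ≡ 4x + 3 (mod f), so (4x + 3)·a(x) ≡ 2 (mod f). Multiplying by 2^(-1) ≡ 3 in F_5 gives a(x)^(-1) ≡ 3·(4x + 3) ≡ 2x + 4 (mod f). Check: (x + 3)·(2x + 4) = 2x^2 + 2 ≡ 1 (mod x^2 + 3).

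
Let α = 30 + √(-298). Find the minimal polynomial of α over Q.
m_α(x) = x^2 - 60x + 1198

From α - 30 = √(-298), squaring gives (α - 30)^2 = -298, i.e. α^2 - 60α + 900 = -298, so α^2 - 60α + 1198 = 0. The discriminant of x^2 - 60x + 1198 is (-60)^2 - 4·(1198) = 3600 - 4792 = -1192, and 4·(-298) is not a perfect square in Q since -298 is squarefree and ≠ 1. Hence x^2 - 60x + 1198 is irreducible over Q and is the minimal polynomial of α.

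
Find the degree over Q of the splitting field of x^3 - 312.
[K : Q] = 6

The roots of x^3 - 312 are ∛312, ω∛312, ω^2∛312 where ω = e^(2πi/3) is a primitive cube root of unity, so K = Q(∛312, ω). Now [Q(∛312):Q] = 3 (since 312 is not a perfect cube, x^3 - 312 is irreducible) and [Q(ω):Q] = 2. Both 2 and 3 divide [K:Q], and [K:Q] ≤ 3·2 = 6, so [K:Q] = 6. (Equivalently: Q(∛312) ⊂ R but ω ∉ R, so [K : Q(∛312)] = 2.)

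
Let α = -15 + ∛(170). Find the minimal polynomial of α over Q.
m_α(x) = x^3 + 45x^2 + 675x + 3205

Set β = α + 15 = ∛(170), so β^3 = 170. Then (α + 15)^3 - 170 = 0, i.e. α is a root of g(x) = (x + 15)^3 - 170 = x^3 + 45x^2 + 675x + 3205. Since g(x) = h(x + 15) where h(x) = x^3 - 170, and h is irreducible over Q (because 170 is not a perfect cube, so h has no rational root, and a monic cubic with no rational root is irreducible), g is also irreducible (irreducibility is preserved under the substitution x → x + 15). Hence m_α(x) = x^3 + 45x^2 + 675x + 3205.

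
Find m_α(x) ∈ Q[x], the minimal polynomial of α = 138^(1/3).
m_α(x) = x^3 - 138

α satisfies α^3 = 138, so x^3 - 138 annihilates α. By the rational root test, a rational root p/q (in lowest terms) of x^3 - 138 would satisfy p^3 = 138 q^3, forcing q = 1 and p^3 = 138; but 138 is not a perfect cube, contradiction. A monic cubic over Q with no rational root is irreducible (any nontrivial factorization would include a linear factor). Hence x^3 - 138 is the minimal polynomial of α, and in particular [Q(α):Q] = 3.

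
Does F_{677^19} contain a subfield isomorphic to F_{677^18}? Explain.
No: F_{677^18} is not a subfield of F_{677^19}

F_{p^m} embeds in F_{p^n} iff m | n. Here 18 ∤ 19 (since 19 = 1·18 + 1 with remainder 1 ≠ 0), so F_{677^18} is not a subfield of F_{677^19}. Equivalently: if it were, the tower law would give 18 = [F_{677^18}:F_677] dividing [F_{677^19}:F_677] = 19, contradiction.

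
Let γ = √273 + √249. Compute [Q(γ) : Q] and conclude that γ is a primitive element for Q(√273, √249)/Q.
[Q(γ) : Q] = 4 (equivalently, Q(γ) = Q(√273, √249))

Obviously Q(γ) ⊆ Q(√273, √249), and [Q(√273, √249):Q] = 4 (since 273, 249 are distinct squarefree integers > 1 with 67977 not a perfect square). To show equality we compute the minimal polynomial of γ. From γ = √273 + √249: γ^2 = 273 + 2√(67977) + 249 = 522 + 2√(67977), so γ^2 - 522 = 2√(67977); squaring, (γ^2 - 522)^2 = 4·67977, i.e. γ^4 - 1044γ^2 + 272484 - 271908 = 0, i.e. γ^4 - 1044γ^2 + 576 = 0. So γ is a root of x^4 - 1044x^2 + 576. This polynomial is irreducible over Q: it has no rational root (each ±√273 ± √249 is irrational), and any factorization into two quadratics over Q would force √(67977) ∈ Q (pairing opposite roots) or √273, √249 ∈ Q (other pairings), all impossible. Hence [Q(γ):Q] = 4 = [Q(√273, √249):Q], so Q(γ) = Q(√273, √249).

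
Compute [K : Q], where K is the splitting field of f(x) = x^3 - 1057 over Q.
[K : Q] = 6

The roots of x^3 - 1057 are ∛1057, ω∛1057, ω^2∛1057 where ω = e^(2πi/3) is a primitive cube root of unity, so K = Q(∛1057, ω). Now [Q(∛1057):Q] = 3 (since 1057 is not a perfect cube, x^3 - 1057 is irreducible) and [Q(ω):Q] = 2. Both 2 and 3 divide [K:Q], and [K:Q] ≤ 3·2 = 6, so [K:Q] = 6. (Equivalently: Q(∛1057) ⊂ R but ω ∉ R, so [K : Q(∛1057)] = 2.)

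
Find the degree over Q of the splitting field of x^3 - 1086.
[K : Q] = 6

The roots of x^3 - 1086 are ∛1086, ω∛1086, ω^2∛1086 where ω = e^(2πi/3) is a primitive cube root of unity, so K = Q(∛1086, ω). Now [Q(∛1086):Q] = 3 (since 1086 is not a perfect cube, x^3 - 1086 is irreducible) and [Q(ω):Q] = 2. Both 2 and 3 divide [K:Q], and [K:Q] ≤ 3·2 = 6, so [K:Q] = 6. (Equivalently: Q(∛1086) ⊂ R but ω ∉ R, so [K : Q(∛1086)] = 2.)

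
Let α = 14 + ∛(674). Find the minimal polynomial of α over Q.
m_α(x) = x^3 - 42x^2 + 588x - 3418

Set β = α - 14 = ∛(674), so β^3 = 674. Then (α - 14)^3 - 674 = 0, i.e. α is a root of g(x) = (x - 14)^3 - 674 = x^3 - 42x^2 + 588x - 3418. Since g(x) = h(x - 14) where h(x) = x^3 - 674, and h is irreducible over Q (because 674 is not a perfect cube, so h has no rational root, and a monic cubic with no rational root is irreducible), g is also irreducible (irreducibility is preserved under the substitution x → x - 14). Hence m_α(x) = x^3 - 42x^2 + 588x - 3418.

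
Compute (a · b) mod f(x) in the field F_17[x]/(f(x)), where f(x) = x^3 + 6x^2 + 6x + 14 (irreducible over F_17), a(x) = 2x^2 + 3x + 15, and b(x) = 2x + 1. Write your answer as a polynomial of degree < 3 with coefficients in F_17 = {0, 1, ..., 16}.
a · b ≡ x^2 + 9x + 10 (mod f(x))

Multiply in F_17[x]: a(x)·b(x) = (2x^2 + 3x + 15)·(2x + 1) = 4x^3 + 8x^2 + 16x + 15. This has degree ≥ 3, so divide by f(x) over F_17: 4x^3 + 8x^2 + 16x + 15 = (4)·(x^3 + 6x^2 + 6x + 14) + (x^2 + 9x + 10). Hence a·b ≡ x^2 + 9x + 10 (mod f). (F_17[x]/(f) is a field with 17^3 = 4913 elements since f is irreducible of degree 3.)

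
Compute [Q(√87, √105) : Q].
[Q(√87, √105) : Q] = 4

[Q(√87):Q] = 2 (min poly x^2 - 87, irreducible since 87 is squarefree > 1). For the top step, suppose √105 ∈ Q(√87), say √105 = c + d√87 with c, d ∈ Q. Squaring: 105 = c^2 + 87d^2 + 2cd√87. Since √87 ∉ Q this forces 2cd = 0. If d = 0 then √105 = c ∈ Q, contradicting 105 squarefree > 1. If c = 0 then 105 = 87d^2, so 87·105 = (87d)^2 is a perfect square in Q — but 87·105 = 9135 is not a perfect square (since 87 and 105 are distinct squarefree integers). Contradiction. Hence √105 ∉ Q(√87), so x^2 - 105 stays irreducible over Q(√87) and [Q(√87, √105) : Q(√87)] = 2. By the tower law, [Q(√87, √105) : Q] = 2 · 2 = 4.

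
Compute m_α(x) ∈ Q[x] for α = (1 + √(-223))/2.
m_α(x) = x^2 - x + 56

From 2α - 1 = √(-223), squaring gives (2α - 1)^2 = -223, i.e. 4α^2 - 4α + 1 = -223, so α^2 - α + (1 + 223)/4 = 0. Since -223 ≡ 1 (mod 4), (1 + 223)/4 = 56 ∈ Z. The polynomial x^2 - x + 56 has discriminant 1 - 4·(56) = -223, which is not a perfect square in Q (d = -223 is squarefree and ≠ 1), so x^2 - x + 56 is irreducible over Q. It is the minimal polynomial of α.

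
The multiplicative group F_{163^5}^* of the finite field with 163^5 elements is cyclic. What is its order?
|F_{163^5}^*| = 115063617042

F_{163^5} has 163^5 = 115063617043 elements; its multiplicative group consists of all nonzero elements, so |F_{163^5}^*| = 115063617043 - 1 = 115063617042. (It is cyclic since any finite subgroup of the multiplicative group of a field is cyclic.)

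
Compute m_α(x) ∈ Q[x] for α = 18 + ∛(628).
m_α(x) = x^3 - 54x^2 + 972x - 6460

Set β = α - 18 = ∛(628), so β^3 = 628. Then (α - 18)^3 - 628 = 0, i.e. α is a root of g(x) = (x - 18)^3 - 628 = x^3 - 54x^2 + 972x - 6460. Since g(x) = h(x - 18) where h(x) = x^3 - 628, and h is irreducible over Q (because 628 is not a perfect cube, so h has no rational root, and a monic cubic with no rational root is irreducible), g is also irreducible (irreducibility is preserved under the substitution x → x - 18). Hence m_α(x) = x^3 - 54x^2 + 972x - 6460.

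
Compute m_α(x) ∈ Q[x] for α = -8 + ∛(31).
m_α(x) = x^3 + 24x^2 + 192x + 481

Set β = α + 8 = ∛(31), so β^3 = 31. Then (α + 8)^3 - 31 = 0, i.e. α is a root of g(x) = (x + 8)^3 - 31 = x^3 + 24x^2 + 192x + 481. Since g(x) = h(x + 8) where h(x) = x^3 - 31, and h is irreducible over Q (because 31 is not a perfect cube, so h has no rational root, and a monic cubic with no rational root is irreducible), g is also irreducible (irreducibility is preserved under the substitution x → x + 8). Hence m_α(x) = x^3 + 24x^2 + 192x + 481.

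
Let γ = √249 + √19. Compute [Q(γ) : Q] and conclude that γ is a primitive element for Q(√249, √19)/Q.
[Q(γ) : Q] = 4 (equivalently, Q(γ) = Q(√249, √19))

Obviously Q(γ) ⊆ Q(√249, √19), and [Q(√249, √19):Q] = 4 (since 249, 19 are distinct squarefree integers > 1 with 4731 not a perfect square). To show equality we compute the minimal polynomial of γ. From γ = √249 + √19: γ^2 = 249 + 2√(4731) + 19 = 268 + 2√(4731), so γ^2 - 268 = 2√(4731); squaring, (γ^2 - 268)^2 = 4·4731, i.e. γ^4 - 536γ^2 + 71824 - 18924 = 0, i.e. γ^4 - 536γ^2 + 52900 = 0. So γ is a root of x^4 - 536x^2 + 52900. This polynomial is irreducible over Q: it has no rational root (each ±√249 ± √19 is irrational), and any factorization into two quadratics over Q would force √(4731) ∈ Q (pairing opposite roots) or √249, √19 ∈ Q (other pairings), all impossible. Hence [Q(γ):Q] = 4 = [Q(√249, √19):Q], so Q(γ) = Q(√249, √19).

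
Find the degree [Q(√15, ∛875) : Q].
[Q(√15, ∛875) : Q] = 6

Let L = Q(√15, ∛875). Since Q(√15) ⊂ L and [Q(√15):Q] = 2, the tower law gives 2 | [L:Q]. Likewise Q(∛875) ⊂ L with [Q(∛875):Q] = 3 (because 875 is not a perfect cube), so 3 | [L:Q]. As gcd(2,3) = 1, [L:Q] is divisible by 6. Conversely L is generated over Q by √15 and ∛875, so [L:Q] ≤ 2·3 = 6. Therefore [Q(√15, ∛875) : Q] = 6.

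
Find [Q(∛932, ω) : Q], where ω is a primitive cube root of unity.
[Q(∛932, ω) : Q] = 6

[Q(∛932):Q] = 3 (min poly x^3 - 932, irreducible since 932 is not a perfect cube). [Q(ω):Q] = 2 (min poly x^2 + x + 1). Since Q(∛932) ⊂ R and ω ∉ R, we have ω ∉ Q(∛932), so x^2 + x + 1 remains irreducible over Q(∛932) and [Q(∛932, ω) : Q(∛932)] = 2. By the tower law, [Q(∛932, ω) : Q] = 3 · 2 = 6. (In fact Q(∛932, ω) is the splitting field of x^3 - 932 over Q.)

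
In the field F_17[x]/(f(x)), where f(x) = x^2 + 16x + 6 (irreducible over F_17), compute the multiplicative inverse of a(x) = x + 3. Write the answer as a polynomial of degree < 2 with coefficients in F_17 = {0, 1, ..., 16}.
a(x)^(-1) ≡ 16x + 4 (mod f(x))

Since f is irreducible over F_17, F_17[x]/(f) is a field and a(x) ≠ 0 has an inverse. Apply the extended Euclidean algorithm to f(x) and a(x) in F_17[x]: f(x) = (x + 13)·a(x) + (1). The last nonzero remainder is the constant 1 = gcd(f, a) in F_17. Back-substituting through the division chain expresses 1 = s(x)·a(x) + t(x)·f(x) with s(x) ≡ 16x + 4 (mod f), so a(x)^(-1) ≡ s(x) = 16x + 4 (mod f). Check: (x + 3)·(16x + 4) = 16x^2 + x + 12 ≡ 1 (mod x^2 + 16x + 6).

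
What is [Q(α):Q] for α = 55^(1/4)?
[Q(α):Q] = 4

α is a root of x^4 - 55. By Eisenstein's criterion at the prime p = 5 (which divides the constant term 55 but p^2 = 25 does not, since 55 is squarefree), x^4 - 55 is irreducible over Q. Hence [Q(α):Q] = 4.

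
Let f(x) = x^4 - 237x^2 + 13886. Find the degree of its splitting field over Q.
[K : Q] = 4

Solving the quadratic in x^2: x^2 = (237 ± √(237^2 - 4·13886))/2 = (237 ± √625)/2 = (237 ± 25)/2, giving x^2 = 131 or x^2 = 106. So f(x) = (x^2 - 131)(x^2 - 106) and the roots of f are ±√131, ±√106. Hence the splitting field is K = Q(√131, √106). Since 131 and 106 are distinct squarefree integers > 1, their product 13886 is not a perfect square, so √106 ∉ Q(√131). By the tower law [K:Q] = [Q(√131,√106):Q(√131)] · [Q(√131):Q] = 2 · 2 = 4.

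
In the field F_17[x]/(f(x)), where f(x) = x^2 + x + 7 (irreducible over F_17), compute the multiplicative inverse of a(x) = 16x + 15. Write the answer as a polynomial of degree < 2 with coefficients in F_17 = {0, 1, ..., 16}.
a(x)^(-1) ≡ 2x + 15 (mod f(x))

Since f is irreducible over F_17, F_17[x]/(f) is a field and a(x) ≠ 0 has an inverse. Apply the extended Euclidean algorithm to f(x) and a(x) in F_17[x]: f(x) = (16x + 1)·a(x) + (9). The last nonzero remainder is the constant 9 = gcd(f, a) in F_17. Back-substituting through the division chain expresses 9 = s(x)·a(x) + t(x)·f(x) with s(x) ≡ x + 16 (mod f), so (x + 16)·a(x) ≡ 9 (mod f). Multiplying by 9^(-1) ≡ 2 in F_17 gives a(x)^(-1) ≡ 2·(x + 16) ≡ 2x + 15 (mod f). Check: (16x + 15)·(2x + 15) = 15x^2 + 15x + 4 ≡ 1 (mod x^2 + x + 7).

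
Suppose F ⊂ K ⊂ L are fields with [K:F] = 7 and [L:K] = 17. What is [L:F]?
[L:F] = 119

The tower law says that for any tower of field extensions F ⊂ K ⊂ L with finite degrees, [L:F] = [L:K] · [K:F]. Here this gives [L:F] = 17 · 7 = 119.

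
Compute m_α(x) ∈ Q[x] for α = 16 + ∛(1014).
m_α(x) = x^3 - 48x^2 + 768x - 5110

Set β = α - 16 = ∛(1014), so β^3 = 1014. Then (α - 16)^3 - 1014 = 0, i.e. α is a root of g(x) = (x - 16)^3 - 1014 = x^3 - 48x^2 + 768x - 5110. Since g(x) = h(x - 16) where h(x) = x^3 - 1014, and h is irreducible over Q (because 1014 is not a perfect cube, so h has no rational root, and a monic cubic with no rational root is irreducible), g is also irreducible (irreducibility is preserved under the substitution x → x - 16). Hence m_α(x) = x^3 - 48x^2 + 768x - 5110.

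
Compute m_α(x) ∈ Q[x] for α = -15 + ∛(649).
m_α(x) = x^3 + 45x^2 + 675x + 2726

Set β = α + 15 = ∛(649), so β^3 = 649. Then (α + 15)^3 - 649 = 0, i.e. α is a root of g(x) = (x + 15)^3 - 649 = x^3 + 45x^2 + 675x + 2726. Since g(x) = h(x + 15) where h(x) = x^3 - 649, and h is irreducible over Q (because 649 is not a perfect cube, so h has no rational root, and a monic cubic with no rational root is irreducible), g is also irreducible (irreducibility is preserved under the substitution x → x + 15). Hence m_α(x) = x^3 + 45x^2 + 675x + 2726.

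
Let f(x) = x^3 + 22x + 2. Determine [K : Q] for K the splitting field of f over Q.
[K : Q] = 6

By the rational root test, any rational root of the monic integer polynomial f(x) = x^3 + 22x + 2 must be an integer dividing the constant term 2, i.e. one of ±{1, 2}. Evaluating: f(1) = 25, f(-1) = -21, f(2) = 54, f(-2) = -50; none is 0, so f has no rational root and is therefore irreducible over Q (a cubic with no linear factor over a field is irreducible). For an irreducible cubic, the Galois group is A_3 or S_3 according as the discriminant disc(f) = -4a^3 - 27b^2 = -4·(22)^3 - 27·(2)^2 = -42700 is or is not a square in Q. Here disc(f) = -42700 is not a perfect square in Q, so the Galois group of f over Q is not contained in A_3 and must be all of S_3. The splitting field has degree |S_3| = 6 over Q, so [K : Q] = 6.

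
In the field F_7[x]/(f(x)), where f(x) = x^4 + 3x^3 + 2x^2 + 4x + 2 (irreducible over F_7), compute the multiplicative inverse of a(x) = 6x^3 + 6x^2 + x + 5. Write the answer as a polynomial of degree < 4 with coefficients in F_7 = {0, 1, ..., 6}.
a(x)^(-1) ≡ 4x^3 + 3x^2 + 4x + 6 (mod f(x))

Since f is irreducible over F_7, F_7[x]/(f) is a field and a(x) ≠ 0 has an inverse. Apply the extended Euclidean algorithm to f(x) and a(x) in F_7[x]: f(x) = (6x + 5)·a(x) + (x^2 + 4x + 5);  a(x) = (6x + 3)·(x^2 + 4x + 5) + (x + 4);  (x^2 + 4x + 5) = (x)·(x + 4) + (5). The last nonzero remainder is the constant 5 = gcd(f, a) in F_7. Back-substituting through the division chain expresses 5 = s(x)·a(x) + t(x)·f(x) with s(x) ≡ 6x^3 + x^2 + 6x + 2 (mod f), so (6x^3 + x^2 + 6x + 2)·a(x) ≡ 5 (mod f). Multiplying by 5^(-1) ≡ 3 in F_7 gives a(x)^(-1) ≡ 3·(6x^3 + x^2 + 6x + 2) ≡ 4x^3 + 3x^2 + 4x + 6 (mod f). Check: (6x^3 + 6x^2 + x + 5)·(4x^3 + 3x^2 + 4x + 6) = 3x^6 + 4x^4 + 6x^3 + 6x^2 + 5x + 2 ≡ 1 (mod x^4 + 3x^3 + 2x^2 + 4x + 2).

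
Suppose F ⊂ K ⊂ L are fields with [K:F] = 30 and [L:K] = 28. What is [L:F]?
[L:F] = 840

The tower law says that for any tower of field extensions F ⊂ K ⊂ L with finite degrees, [L:F] = [L:K] · [K:F]. Here this gives [L:F] = 28 · 30 = 840.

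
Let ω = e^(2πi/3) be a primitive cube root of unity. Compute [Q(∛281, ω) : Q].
[Q(∛281, ω) : Q] = 6

[Q(∛281):Q] = 3 (min poly x^3 - 281, irreducible since 281 is not a perfect cube). [Q(ω):Q] = 2 (min poly x^2 + x + 1). Since Q(∛281) ⊂ R and ω ∉ R, we have ω ∉ Q(∛281), so x^2 + x + 1 remains irreducible over Q(∛281) and [Q(∛281, ω) : Q(∛281)] = 2. By the tower law, [Q(∛281, ω) : Q] = 3 · 2 = 6. (In fact Q(∛281, ω) is the splitting field of x^3 - 281 over Q.)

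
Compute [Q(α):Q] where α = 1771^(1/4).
[Q(α):Q] = 4

α is a root of x^4 - 1771. By Eisenstein's criterion at the prime p = 7 (which divides the constant term 1771 but p^2 = 49 does not, since 1771 is squarefree), x^4 - 1771 is irreducible over Q. Hence [Q(α):Q] = 4.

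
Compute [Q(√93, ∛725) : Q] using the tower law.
[Q(√93, ∛725) : Q] = 6

Let L = Q(√93, ∛725). Since Q(√93) ⊂ L and [Q(√93):Q] = 2, the tower law gives 2 | [L:Q]. Likewise Q(∛725) ⊂ L with [Q(∛725):Q] = 3 (because 725 is not a perfect cube), so 3 | [L:Q]. As gcd(2,3) = 1, [L:Q] is divisible by 6. Conversely L is generated over Q by √93 and ∛725, so [L:Q] ≤ 2·3 = 6. Therefore [Q(√93, ∛725) : Q] = 6.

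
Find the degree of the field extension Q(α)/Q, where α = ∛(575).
[Q(α):Q] = 3

The minimal polynomial of α is x^3 - 575, irreducible over Q since 575 is not a perfect cube (so x^3 - 575 has no rational root). Hence [Q(α):Q] = deg(m_α) = 3.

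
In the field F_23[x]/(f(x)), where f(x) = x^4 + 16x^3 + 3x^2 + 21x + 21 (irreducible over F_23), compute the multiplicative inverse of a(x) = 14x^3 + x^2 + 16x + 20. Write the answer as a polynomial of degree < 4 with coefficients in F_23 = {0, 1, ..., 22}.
a(x)^(-1) ≡ 2x^3 + 19x^2 + 8x + 2 (mod f(x))

Since f is irreducible over F_23, F_23[x]/(f) is a field and a(x) ≠ 0 has an inverse. Apply the extended Euclidean algorithm to f(x) and a(x) in F_23[x]: f(x) = (5x + 9)·a(x) + (6x^2 + 7x + 2);  a(x) = (10x)·(6x^2 + 7x + 2) + (19x + 20);  (6x^2 + 7x + 2) = (10x + 8)·(19x + 20) + (3). The last nonzero remainder is the constant 3 = gcd(f, a) in F_23. Back-substituting through the division chain expresses 3 = s(x)·a(x) + t(x)·f(x) with s(x) ≡ 6x^3 + 11x^2 + x + 6 (mod f), so (6x^3 + 11x^2 + x + 6)·a(x) ≡ 3 (mod f). Multiplying by 3^(-1) ≡ 8 in F_23 gives a(x)^(-1) ≡ 8·(6x^3 + 11x^2 + x + 6) ≡ 2x^3 + 19x^2 + 8x + 2 (mod f). Check: (14x^3 + x^2 + 16x + 20)·(2x^3 + 19x^2 + 8x + 2) = 5x^6 + 15x^5 + 2x^4 + 12x^3 + 4x^2 + 8x + 17 ≡ 1 (mod x^4 + 16x^3 + 3x^2 + 21x + 21).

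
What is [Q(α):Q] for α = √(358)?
[Q(α):Q] = 2

[Q(α):Q] equals the degree of the minimal polynomial of α. Here α^2 = 358 and x^2 - 358 is irreducible (d = 358 is squarefree, ≠ 1, hence not a square), so deg(m_α) = 2. Thus [Q(α):Q] = 2.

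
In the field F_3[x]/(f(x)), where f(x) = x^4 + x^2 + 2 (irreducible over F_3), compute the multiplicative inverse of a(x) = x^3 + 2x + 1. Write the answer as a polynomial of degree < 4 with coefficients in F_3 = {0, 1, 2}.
a(x)^(-1) ≡ 2x^3 + x^2 + 2x (mod f(x))

Since f is irreducible over F_3, F_3[x]/(f) is a field and a(x) ≠ 0 has an inverse. Apply the extended Euclidean algorithm to f(x) and a(x) in F_3[x]: f(x) = (x)·a(x) + (2x^2 + 2x + 2);  a(x) = (2x + 1)·(2x^2 + 2x + 2) + (2x + 2);  (2x^2 + 2x + 2) = (x)·(2x + 2) + (2). The last nonzero remainder is the constant 2 = gcd(f, a) in F_3. Back-substituting through the division chain expresses 2 = s(x)·a(x) + t(x)·f(x) with s(x) ≡ x^3 + 2x^2 + x (mod f), so (x^3 + 2x^2 + x)·a(x) ≡ 2 (mod f). Multiplying by 2^(-1) ≡ 2 in F_3 gives a(x)^(-1) ≡ 2·(x^3 + 2x^2 + x) ≡ 2x^3 + x^2 + 2x (mod f). Check: (x^3 + 2x + 1)·(2x^3 + x^2 + 2x) = 2x^6 + x^5 + x^3 + 2x^2 + 2x ≡ 1 (mod x^4 + x^2 + 2).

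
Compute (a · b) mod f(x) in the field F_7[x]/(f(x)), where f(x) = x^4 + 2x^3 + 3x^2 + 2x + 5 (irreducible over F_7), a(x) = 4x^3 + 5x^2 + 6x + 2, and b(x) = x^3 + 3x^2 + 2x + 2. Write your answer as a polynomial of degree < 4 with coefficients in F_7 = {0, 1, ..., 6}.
a · b ≡ 5x^3 + x + 2 (mod f(x))

Multiply in F_7[x]: a(x)·b(x) = (4x^3 + 5x^2 + 6x + 2)·(x^3 + 3x^2 + 2x + 2) = 4x^6 + 3x^5 + x^4 + 3x^3 + 2x + 4. This has degree ≥ 4, so divide by f(x) over F_7: 4x^6 + 3x^5 + x^4 + 3x^3 + 2x + 4 = (4x^2 + 2x + 6)·(x^4 + 2x^3 + 3x^2 + 2x + 5) + (5x^3 + x + 2). Hence a·b ≡ 5x^3 + x + 2 (mod f). (F_7[x]/(f) is a field with 7^4 = 2401 elements since f is irreducible of degree 4.)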